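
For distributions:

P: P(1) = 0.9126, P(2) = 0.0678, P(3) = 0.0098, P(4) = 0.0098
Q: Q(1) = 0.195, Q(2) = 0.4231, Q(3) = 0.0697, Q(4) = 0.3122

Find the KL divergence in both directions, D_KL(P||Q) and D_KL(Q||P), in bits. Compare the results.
D_KL(P||Q) = 1.7761 bits, D_KL(Q||P) = 2.4398 bits. D_KL(Q||P) is larger than D_KL(P||Q) by 0.6637 bits; the two directions differ.

D_KL(P||Q) = Σ P(x) log₂(P(x)/Q(x))

Computing term by term:
  P(1)·log₂(P(1)/Q(1)) = 0.9126·log₂(0.9126/0.195) = 2.03191
  P(2)·log₂(P(2)/Q(2)) = 0.0678·log₂(0.0678/0.4231) = -0.17910
  P(3)·log₂(P(3)/Q(3)) = 0.0098·log₂(0.0098/0.0697) = -0.02774
  P(4)·log₂(P(4)/Q(4)) = 0.0098·log₂(0.0098/0.3122) = -0.04894

D_KL(P||Q) = 2.03191 - 0.17910 - 0.02774 - 0.04894 = 1.77613 ≈ 1.7761 bits

D_KL(Q||P) = Σ Q(x) log₂(Q(x)/P(x))

Computing term by term:
  Q(1)·log₂(Q(1)/P(1)) = 0.195·log₂(0.195/0.9126) = -0.43417
  Q(2)·log₂(Q(2)/P(2)) = 0.4231·log₂(0.4231/0.0678) = 1.11768
  Q(3)·log₂(Q(3)/P(3)) = 0.0697·log₂(0.0697/0.0098) = 0.19727
  Q(4)·log₂(Q(4)/P(4)) = 0.3122·log₂(0.3122/0.0098) = 1.55898

D_KL(Q||P) = -0.43417 + 1.11768 + 0.19727 + 1.55898 = 2.43976 ≈ 2.4398 bits

These are NOT equal (difference: 0.6637 bits). KL divergence is asymmetric: D_KL(P||Q) ≠ D_KL(Q||P) in general.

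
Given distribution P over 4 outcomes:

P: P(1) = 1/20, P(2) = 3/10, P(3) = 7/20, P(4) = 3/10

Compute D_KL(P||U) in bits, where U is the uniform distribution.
0.2116 bits

U(i) = 1/4 for all i

D_KL(P||U) = Σ P(x) log₂(P(x) / (1/4))
           = Σ P(x) log₂(P(x)) + log₂(4)
           = log₂(4) - H(P)

H(P) = -Σ P(x) log₂(P(x)):
  -P(1)·log₂(P(1)) = -(1/20)·log₂(1/20) = 0.21610
  -P(2)·log₂(P(2)) = -(3/10)·log₂(3/10) = 0.52109
  -P(3)·log₂(P(3)) = -(7/20)·log₂(7/20) = 0.53010
  -P(4)·log₂(P(4)) = -(3/10)·log₂(3/10) = 0.52109
H(P) = 0.21610 + 0.52109 + 0.53010 + 0.52109 = 1.78838 bits

log₂(4) = 2.00000 bits

D_KL(P||U) = 2.00000 - 1.78838 = 0.21162 ≈ 0.2116 bits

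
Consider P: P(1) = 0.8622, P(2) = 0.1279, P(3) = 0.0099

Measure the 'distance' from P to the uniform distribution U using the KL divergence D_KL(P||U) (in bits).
0.9551 bits

U(i) = 1/3 for all i

D_KL(P||U) = Σ P(x) log₂(P(x) / (1/3))
           = Σ P(x) log₂(P(x)) + log₂(3)
           = log₂(3) - H(P)

H(P) = -Σ P(x) log₂(P(x)):
  -P(1)·log₂(P(1)) = -(0.8622)·log₂(0.8622) = 0.18443
  -P(2)·log₂(P(2)) = -(0.1279)·log₂(0.1279) = 0.37947
  -P(3)·log₂(P(3)) = -(0.0099)·log₂(0.0099) = 0.06592
H(P) = 0.18443 + 0.37947 + 0.06592 = 0.62982 bits

log₂(3) = 1.58496 bits

D_KL(P||U) = 1.58496 - 0.62982 = 0.95514 ≈ 0.9551 bits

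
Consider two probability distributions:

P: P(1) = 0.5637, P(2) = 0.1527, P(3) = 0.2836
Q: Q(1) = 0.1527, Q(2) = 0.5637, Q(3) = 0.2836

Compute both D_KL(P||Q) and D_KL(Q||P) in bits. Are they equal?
D_KL(P||Q) = 0.7744 bits, D_KL(Q||P) = 0.7744 bits. Yes, in this case they are equal (although KL divergence is not symmetric in general).

D_KL(P||Q) = Σ P(x) log₂(P(x)/Q(x))

Computing term by term:
  P(1)·log₂(P(1)/Q(1)) = 0.5637·log₂(0.5637/0.1527) = 1.06214
  P(2)·log₂(P(2)/Q(2)) = 0.1527·log₂(0.1527/0.5637) = -0.28772
  P(3)·log₂(P(3)/Q(3)) = 0.2836·log₂(0.2836/0.2836) = 0.00000

D_KL(P||Q) = 1.06214 - 0.28772 + 0.00000 = 0.77442 ≈ 0.7744 bits

D_KL(Q||P) = Σ Q(x) log₂(Q(x)/P(x))

Computing term by term:
  Q(1)·log₂(Q(1)/P(1)) = 0.1527·log₂(0.1527/0.5637) = -0.28772
  Q(2)·log₂(Q(2)/P(2)) = 0.5637·log₂(0.5637/0.1527) = 1.06214
  Q(3)·log₂(Q(3)/P(3)) = 0.2836·log₂(0.2836/0.2836) = 0.00000

D_KL(Q||P) = -0.28772 + 1.06214 + 0.00000 = 0.77442 ≈ 0.7744 bits

These ARE equal here. Q is P with outcomes relabeled (Q(1) = P(2), Q(2) = P(1)) by a relabeling that is its own inverse, so the two sums contain exactly the same terms in a different order. This is a special case — KL divergence is not symmetric in general: D_KL(P||Q) ≠ D_KL(Q||P) for most P, Q.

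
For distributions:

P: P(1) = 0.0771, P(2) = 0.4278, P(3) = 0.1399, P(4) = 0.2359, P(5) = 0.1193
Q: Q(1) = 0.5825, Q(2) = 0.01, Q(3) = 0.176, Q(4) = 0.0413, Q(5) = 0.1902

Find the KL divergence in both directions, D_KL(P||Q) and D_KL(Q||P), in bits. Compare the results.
D_KL(P||Q) = 2.5597 bits, D_KL(Q||P) = 1.7277 bits. D_KL(P||Q) is larger than D_KL(Q||P) by 0.8320 bits; the two directions differ.

D_KL(P||Q) = Σ P(x) log₂(P(x)/Q(x))

Computing term by term:
  P(1)·log₂(P(1)/Q(1)) = 0.0771·log₂(0.0771/0.5825) = -0.22494
  P(2)·log₂(P(2)/Q(2)) = 0.4278·log₂(0.4278/0.01) = 2.31819
  P(3)·log₂(P(3)/Q(3)) = 0.1399·log₂(0.1399/0.176) = -0.04633
  P(4)·log₂(P(4)/Q(4)) = 0.2359·log₂(0.2359/0.0413) = 0.59304
  P(5)·log₂(P(5)/Q(5)) = 0.1193·log₂(0.1193/0.1902) = -0.08028

D_KL(P||Q) = -0.22494 + 2.31819 - 0.04633 + 0.59304 - 0.08028 = 2.55968 ≈ 2.5597 bits

D_KL(Q||P) = Σ Q(x) log₂(Q(x)/P(x))

Computing term by term:
  Q(1)·log₂(Q(1)/P(1)) = 0.5825·log₂(0.5825/0.0771) = 1.69942
  Q(2)·log₂(Q(2)/P(2)) = 0.01·log₂(0.01/0.4278) = -0.05419
  Q(3)·log₂(Q(3)/P(3)) = 0.176·log₂(0.176/0.1399) = 0.05829
  Q(4)·log₂(Q(4)/P(4)) = 0.0413·log₂(0.0413/0.2359) = -0.10383
  Q(5)·log₂(Q(5)/P(5)) = 0.1902·log₂(0.1902/0.1193) = 0.12799

D_KL(Q||P) = 1.69942 - 0.05419 + 0.05829 - 0.10383 + 0.12799 = 1.72768 ≈ 1.7277 bits

These are NOT equal (difference: 0.8320 bits). KL divergence is asymmetric: D_KL(P||Q) ≠ D_KL(Q||P) in general.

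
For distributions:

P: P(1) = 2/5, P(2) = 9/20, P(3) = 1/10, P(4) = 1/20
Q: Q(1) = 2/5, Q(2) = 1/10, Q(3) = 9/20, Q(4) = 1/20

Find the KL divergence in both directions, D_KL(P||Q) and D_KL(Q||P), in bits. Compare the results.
D_KL(P||Q) = 0.7595 bits, D_KL(Q||P) = 0.7595 bits. The two directions give exactly the same value for this pair.

D_KL(P||Q) = Σ P(x) log₂(P(x)/Q(x))

Computing term by term:
  P(1)·log₂(P(1)/Q(1)) = (2/5)·log₂((2/5)/(2/5)) = 0.00000
  P(2)·log₂(P(2)/Q(2)) = (9/20)·log₂((9/20)/(1/10)) = 0.97647
  P(3)·log₂(P(3)/Q(3)) = (1/10)·log₂((1/10)/(9/20)) = -0.21699
  P(4)·log₂(P(4)/Q(4)) = (1/20)·log₂((1/20)/(1/20)) = 0.00000

D_KL(P||Q) = 0.00000 + 0.97647 - 0.21699 + 0.00000 = 0.75948 ≈ 0.7595 bits

D_KL(Q||P) = Σ Q(x) log₂(Q(x)/P(x))

Computing term by term:
  Q(1)·log₂(Q(1)/P(1)) = (2/5)·log₂((2/5)/(2/5)) = 0.00000
  Q(2)·log₂(Q(2)/P(2)) = (1/10)·log₂((1/10)/(9/20)) = -0.21699
  Q(3)·log₂(Q(3)/P(3)) = (9/20)·log₂((9/20)/(1/10)) = 0.97647
  Q(4)·log₂(Q(4)/P(4)) = (1/20)·log₂((1/20)/(1/20)) = 0.00000

D_KL(Q||P) = 0.00000 - 0.21699 + 0.97647 + 0.00000 = 0.75948 ≈ 0.7595 bits

These ARE equal here. Q is P with outcomes relabeled (Q(2) = P(3), Q(3) = P(2)) by a relabeling that is its own inverse, so the two sums contain exactly the same terms in a different order. This is a special case — KL divergence is not symmetric in general: D_KL(P||Q) ≠ D_KL(Q||P) for most P, Q.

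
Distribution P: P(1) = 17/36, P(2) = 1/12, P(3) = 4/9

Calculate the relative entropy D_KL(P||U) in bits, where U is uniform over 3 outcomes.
0.2551 bits

U(i) = 1/3 for all i

D_KL(P||U) = Σ P(x) log₂(P(x) / (1/3))
           = Σ P(x) log₂(P(x)) + log₂(3)
           = log₂(3) - H(P)

H(P) = -Σ P(x) log₂(P(x)):
  -P(1)·log₂(P(1)) = -(17/36)·log₂(17/36) = 0.51116
  -P(2)·log₂(P(2)) = -(1/12)·log₂(1/12) = 0.29875
  -P(3)·log₂(P(3)) = -(4/9)·log₂(4/9) = 0.51997
H(P) = 0.51116 + 0.29875 + 0.51997 = 1.32988 bits

log₂(3) = 1.58496 bits

D_KL(P||U) = 1.58496 - 1.32988 = 0.25508 ≈ 0.2551 bits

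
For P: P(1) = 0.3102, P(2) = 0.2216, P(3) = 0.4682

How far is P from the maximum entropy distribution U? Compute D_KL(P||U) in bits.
0.0668 bits

U(i) = 1/3 for all i

D_KL(P||U) = Σ P(x) log₂(P(x) / (1/3))
           = Σ P(x) log₂(P(x)) + log₂(3)
           = log₂(3) - H(P)

H(P) = -Σ P(x) log₂(P(x)):
  -P(1)·log₂(P(1)) = -(0.3102)·log₂(0.3102) = 0.52384
  -P(2)·log₂(P(2)) = -(0.2216)·log₂(0.2216) = 0.48175
  -P(3)·log₂(P(3)) = -(0.4682)·log₂(0.4682) = 0.51259
H(P) = 0.52384 + 0.48175 + 0.51259 = 1.51818 bits

log₂(3) = 1.58496 bits

D_KL(P||U) = 1.58496 - 1.51818 = 0.06678 ≈ 0.0668 bits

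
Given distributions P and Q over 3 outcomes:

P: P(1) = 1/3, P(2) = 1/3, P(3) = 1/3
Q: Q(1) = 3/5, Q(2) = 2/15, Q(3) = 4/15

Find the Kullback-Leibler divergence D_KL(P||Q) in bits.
0.2653 bits

D_KL(P||Q) = Σ P(x) log₂(P(x)/Q(x))

Computing term by term:
  P(1)·log₂(P(1)/Q(1)) = (1/3)·log₂((1/3)/(3/5)) = -0.28267
  P(2)·log₂(P(2)/Q(2)) = (1/3)·log₂((1/3)/(2/15)) = 0.44064
  P(3)·log₂(P(3)/Q(3)) = (1/3)·log₂((1/3)/(4/15)) = 0.10731

D_KL(P||Q) = -0.28267 + 0.44064 + 0.10731 = 0.26528 ≈ 0.2653 bits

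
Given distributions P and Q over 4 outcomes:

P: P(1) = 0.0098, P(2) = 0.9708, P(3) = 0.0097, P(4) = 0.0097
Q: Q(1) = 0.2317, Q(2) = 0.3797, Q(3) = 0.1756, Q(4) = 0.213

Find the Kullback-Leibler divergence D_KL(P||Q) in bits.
1.1863 bits

D_KL(P||Q) = Σ P(x) log₂(P(x)/Q(x))

Computing term by term:
  P(1)·log₂(P(1)/Q(1)) = 0.0098·log₂(0.0098/0.2317) = -0.04472
  P(2)·log₂(P(2)/Q(2)) = 0.9708·log₂(0.9708/0.3797) = 1.31477
  P(3)·log₂(P(3)/Q(3)) = 0.0097·log₂(0.0097/0.1756) = -0.04053
  P(4)·log₂(P(4)/Q(4)) = 0.0097·log₂(0.0097/0.213) = -0.04323

D_KL(P||Q) = -0.04472 + 1.31477 - 0.04053 - 0.04323 = 1.18629 ≈ 1.1863 bits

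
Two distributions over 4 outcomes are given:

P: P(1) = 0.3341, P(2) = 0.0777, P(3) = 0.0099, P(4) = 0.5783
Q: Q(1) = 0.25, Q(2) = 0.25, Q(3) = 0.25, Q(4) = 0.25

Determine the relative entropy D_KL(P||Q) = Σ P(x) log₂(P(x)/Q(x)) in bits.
0.6623 bits

D_KL(P||Q) = Σ P(x) log₂(P(x)/Q(x))

Computing term by term:
  P(1)·log₂(P(1)/Q(1)) = 0.3341·log₂(0.3341/0.25) = 0.13977
  P(2)·log₂(P(2)/Q(2)) = 0.0777·log₂(0.0777/0.25) = -0.13100
  P(3)·log₂(P(3)/Q(3)) = 0.0099·log₂(0.0099/0.25) = -0.04612
  P(4)·log₂(P(4)/Q(4)) = 0.5783·log₂(0.5783/0.25) = 0.69968

D_KL(P||Q) = 0.13977 - 0.13100 - 0.04612 + 0.69968 = 0.66233 ≈ 0.6623 bits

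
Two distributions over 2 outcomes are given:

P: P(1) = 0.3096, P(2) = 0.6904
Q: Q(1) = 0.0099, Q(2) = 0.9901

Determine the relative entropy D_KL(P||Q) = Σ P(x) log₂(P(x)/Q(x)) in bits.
1.1786 bits

D_KL(P||Q) = Σ P(x) log₂(P(x)/Q(x))

Computing term by term:
  P(1)·log₂(P(1)/Q(1)) = 0.3096·log₂(0.3096/0.0099) = 1.53773
  P(2)·log₂(P(2)/Q(2)) = 0.6904·log₂(0.6904/0.9901) = -0.35911

D_KL(P||Q) = 1.53773 - 0.35911 = 1.17862 ≈ 1.1786 bits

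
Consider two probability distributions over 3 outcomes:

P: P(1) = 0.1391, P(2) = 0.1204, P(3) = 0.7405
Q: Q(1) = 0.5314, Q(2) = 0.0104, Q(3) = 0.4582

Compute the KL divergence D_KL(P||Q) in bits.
0.6692 bits

D_KL(P||Q) = Σ P(x) log₂(P(x)/Q(x))

Computing term by term:
  P(1)·log₂(P(1)/Q(1)) = 0.1391·log₂(0.1391/0.5314) = -0.26897
  P(2)·log₂(P(2)/Q(2)) = 0.1204·log₂(0.1204/0.0104) = 0.42539
  P(3)·log₂(P(3)/Q(3)) = 0.7405·log₂(0.7405/0.4582) = 0.51281

D_KL(P||Q) = -0.26897 + 0.42539 + 0.51281 = 0.66923 ≈ 0.6692 bits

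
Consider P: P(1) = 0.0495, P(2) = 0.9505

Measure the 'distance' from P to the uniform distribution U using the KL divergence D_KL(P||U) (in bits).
0.7157 bits

U(i) = 1/2 for all i

D_KL(P||U) = Σ P(x) log₂(P(x) / (1/2))
           = Σ P(x) log₂(P(x)) + log₂(2)
           = log₂(2) - H(P)

H(P) = -Σ P(x) log₂(P(x)):
  -P(1)·log₂(P(1)) = -(0.0495)·log₂(0.0495) = 0.21465
  -P(2)·log₂(P(2)) = -(0.9505)·log₂(0.9505) = 0.06962
H(P) = 0.21465 + 0.06962 = 0.28427 bits

log₂(2) = 1.00000 bits

D_KL(P||U) = 1.00000 - 0.28427 = 0.71573 ≈ 0.7157 bits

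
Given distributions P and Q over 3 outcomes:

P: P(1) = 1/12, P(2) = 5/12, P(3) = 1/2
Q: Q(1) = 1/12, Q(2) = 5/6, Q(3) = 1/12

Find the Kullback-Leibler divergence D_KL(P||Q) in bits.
0.8758 bits

D_KL(P||Q) = Σ P(x) log₂(P(x)/Q(x))

Computing term by term:
  P(1)·log₂(P(1)/Q(1)) = (1/12)·log₂((1/12)/(1/12)) = 0.00000
  P(2)·log₂(P(2)/Q(2)) = (5/12)·log₂((5/12)/(5/6)) = -0.41667
  P(3)·log₂(P(3)/Q(3)) = (1/2)·log₂((1/2)/(1/12)) = 1.29248

D_KL(P||Q) = 0.00000 - 0.41667 + 1.29248 = 0.87581 ≈ 0.8758 bits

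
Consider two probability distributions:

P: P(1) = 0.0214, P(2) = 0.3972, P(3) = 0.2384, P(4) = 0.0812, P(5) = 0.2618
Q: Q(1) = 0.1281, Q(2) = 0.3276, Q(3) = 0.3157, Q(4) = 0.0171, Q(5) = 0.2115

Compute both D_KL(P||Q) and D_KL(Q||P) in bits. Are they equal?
D_KL(P||Q) = 0.2216 bits, D_KL(Q||P) = 0.2640 bits. No, they are not equal.

D_KL(P||Q) = Σ P(x) log₂(P(x)/Q(x))

Computing term by term:
  P(1)·log₂(P(1)/Q(1)) = 0.0214·log₂(0.0214/0.1281) = -0.05525
  P(2)·log₂(P(2)/Q(2)) = 0.3972·log₂(0.3972/0.3276) = 0.11039
  P(3)·log₂(P(3)/Q(3)) = 0.2384·log₂(0.2384/0.3157) = -0.09659
  P(4)·log₂(P(4)/Q(4)) = 0.0812·log₂(0.0812/0.0171) = 0.18250
  P(5)·log₂(P(5)/Q(5)) = 0.2618·log₂(0.2618/0.2115) = 0.08058

D_KL(P||Q) = -0.05525 + 0.11039 - 0.09659 + 0.18250 + 0.08058 = 0.22163 ≈ 0.2216 bits

D_KL(Q||P) = Σ Q(x) log₂(Q(x)/P(x))

Computing term by term:
  Q(1)·log₂(Q(1)/P(1)) = 0.1281·log₂(0.1281/0.0214) = 0.33070
  Q(2)·log₂(Q(2)/P(2)) = 0.3276·log₂(0.3276/0.3972) = -0.09105
  Q(3)·log₂(Q(3)/P(3)) = 0.3157·log₂(0.3157/0.2384) = 0.12791
  Q(4)·log₂(Q(4)/P(4)) = 0.0171·log₂(0.0171/0.0812) = -0.03843
  Q(5)·log₂(Q(5)/P(5)) = 0.2115·log₂(0.2115/0.2618) = -0.06510

D_KL(Q||P) = 0.33070 - 0.09105 + 0.12791 - 0.03843 - 0.06510 = 0.26403 ≈ 0.2640 bits

These are NOT equal (difference: 0.0424 bits). KL divergence is asymmetric: D_KL(P||Q) ≠ D_KL(Q||P) in general.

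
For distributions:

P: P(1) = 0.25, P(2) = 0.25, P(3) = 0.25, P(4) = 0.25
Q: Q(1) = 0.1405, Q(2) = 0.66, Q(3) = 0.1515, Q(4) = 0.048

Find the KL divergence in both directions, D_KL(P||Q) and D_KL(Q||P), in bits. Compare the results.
D_KL(P||Q) = 0.6336 bits, D_KL(Q||P) = 0.5838 bits. D_KL(P||Q) is larger than D_KL(Q||P) by 0.0498 bits; the two directions differ.

D_KL(P||Q) = Σ P(x) log₂(P(x)/Q(x))

Computing term by term:
  P(1)·log₂(P(1)/Q(1)) = 0.25·log₂(0.25/0.1405) = 0.20784
  P(2)·log₂(P(2)/Q(2)) = 0.25·log₂(0.25/0.66) = -0.35013
  P(3)·log₂(P(3)/Q(3)) = 0.25·log₂(0.25/0.1515) = 0.18065
  P(4)·log₂(P(4)/Q(4)) = 0.25·log₂(0.25/0.048) = 0.59521

D_KL(P||Q) = 0.20784 - 0.35013 + 0.18065 + 0.59521 = 0.63357 ≈ 0.6336 bits

D_KL(Q||P) = Σ Q(x) log₂(Q(x)/P(x))

Computing term by term:
  Q(1)·log₂(Q(1)/P(1)) = 0.1405·log₂(0.1405/0.25) = -0.11681
  Q(2)·log₂(Q(2)/P(2)) = 0.66·log₂(0.66/0.25) = 0.92436
  Q(3)·log₂(Q(3)/P(3)) = 0.1515·log₂(0.1515/0.25) = -0.10948
  Q(4)·log₂(Q(4)/P(4)) = 0.048·log₂(0.048/0.25) = -0.11428

D_KL(Q||P) = -0.11681 + 0.92436 - 0.10948 - 0.11428 = 0.58379 ≈ 0.5838 bits

These are NOT equal (difference: 0.0498 bits). KL divergence is asymmetric: D_KL(P||Q) ≠ D_KL(Q||P) in general.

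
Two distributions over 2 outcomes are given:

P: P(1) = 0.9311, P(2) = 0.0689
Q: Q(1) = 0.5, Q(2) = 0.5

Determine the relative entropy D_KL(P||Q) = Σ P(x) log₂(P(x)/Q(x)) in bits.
0.6382 bits

D_KL(P||Q) = Σ P(x) log₂(P(x)/Q(x))

Computing term by term:
  P(1)·log₂(P(1)/Q(1)) = 0.9311·log₂(0.9311/0.5) = 0.83520
  P(2)·log₂(P(2)/Q(2)) = 0.0689·log₂(0.0689/0.5) = -0.19701

D_KL(P||Q) = 0.83520 - 0.19701 = 0.63819 ≈ 0.6382 bits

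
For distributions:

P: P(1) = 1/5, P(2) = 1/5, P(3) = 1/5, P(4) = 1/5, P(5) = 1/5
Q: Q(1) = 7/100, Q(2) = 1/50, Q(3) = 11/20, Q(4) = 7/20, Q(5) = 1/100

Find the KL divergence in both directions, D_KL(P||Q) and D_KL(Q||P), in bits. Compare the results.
D_KL(P||Q) = 1.3783 bits, D_KL(Q||P) = 0.8696 bits. D_KL(P||Q) is larger than D_KL(Q||P) by 0.5087 bits; the two directions differ.

D_KL(P||Q) = Σ P(x) log₂(P(x)/Q(x))

Computing term by term:
  P(1)·log₂(P(1)/Q(1)) = (1/5)·log₂((1/5)/(7/100)) = 0.30291
  P(2)·log₂(P(2)/Q(2)) = (1/5)·log₂((1/5)/(1/50)) = 0.66439
  P(3)·log₂(P(3)/Q(3)) = (1/5)·log₂((1/5)/(11/20)) = -0.29189
  P(4)·log₂(P(4)/Q(4)) = (1/5)·log₂((1/5)/(7/20)) = -0.16147
  P(5)·log₂(P(5)/Q(5)) = (1/5)·log₂((1/5)/(1/100)) = 0.86439

D_KL(P||Q) = 0.30291 + 0.66439 - 0.29189 - 0.16147 + 0.86439 = 1.37833 ≈ 1.3783 bits

D_KL(Q||P) = Σ Q(x) log₂(Q(x)/P(x))

Computing term by term:
  Q(1)·log₂(Q(1)/P(1)) = (7/100)·log₂((7/100)/(1/5)) = -0.10602
  Q(2)·log₂(Q(2)/P(2)) = (1/50)·log₂((1/50)/(1/5)) = -0.06644
  Q(3)·log₂(Q(3)/P(3)) = (11/20)·log₂((11/20)/(1/5)) = 0.80269
  Q(4)·log₂(Q(4)/P(4)) = (7/20)·log₂((7/20)/(1/5)) = 0.28257
  Q(5)·log₂(Q(5)/P(5)) = (1/100)·log₂((1/100)/(1/5)) = -0.04322

D_KL(Q||P) = -0.10602 - 0.06644 + 0.80269 + 0.28257 - 0.04322 = 0.86958 ≈ 0.8696 bits

These are NOT equal (difference: 0.5087 bits). KL divergence is asymmetric: D_KL(P||Q) ≠ D_KL(Q||P) in general.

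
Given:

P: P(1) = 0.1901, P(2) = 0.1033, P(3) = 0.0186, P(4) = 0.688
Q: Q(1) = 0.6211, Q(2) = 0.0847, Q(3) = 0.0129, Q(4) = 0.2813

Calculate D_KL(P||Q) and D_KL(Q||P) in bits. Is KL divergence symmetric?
D_KL(P||Q) = 0.6024 bits, D_KL(Q||P) = 0.6669 bits. No, KL divergence is not symmetric.

D_KL(P||Q) = Σ P(x) log₂(P(x)/Q(x))

Computing term by term:
  P(1)·log₂(P(1)/Q(1)) = 0.1901·log₂(0.1901/0.6211) = -0.32470
  P(2)·log₂(P(2)/Q(2)) = 0.1033·log₂(0.1033/0.0847) = 0.02959
  P(3)·log₂(P(3)/Q(3)) = 0.0186·log₂(0.0186/0.0129) = 0.00982
  P(4)·log₂(P(4)/Q(4)) = 0.688·log₂(0.688/0.2813) = 0.88773

D_KL(P||Q) = -0.32470 + 0.02959 + 0.00982 + 0.88773 = 0.60244 ≈ 0.6024 bits

D_KL(Q||P) = Σ Q(x) log₂(Q(x)/P(x))

Computing term by term:
  Q(1)·log₂(Q(1)/P(1)) = 0.6211·log₂(0.6211/0.1901) = 1.06088
  Q(2)·log₂(Q(2)/P(2)) = 0.0847·log₂(0.0847/0.1033) = -0.02426
  Q(3)·log₂(Q(3)/P(3)) = 0.0129·log₂(0.0129/0.0186) = -0.00681
  Q(4)·log₂(Q(4)/P(4)) = 0.2813·log₂(0.2813/0.688) = -0.36296

D_KL(Q||P) = 1.06088 - 0.02426 - 0.00681 - 0.36296 = 0.66685 ≈ 0.6669 bits

These are NOT equal (difference: 0.0645 bits). KL divergence is asymmetric: D_KL(P||Q) ≠ D_KL(Q||P) in general.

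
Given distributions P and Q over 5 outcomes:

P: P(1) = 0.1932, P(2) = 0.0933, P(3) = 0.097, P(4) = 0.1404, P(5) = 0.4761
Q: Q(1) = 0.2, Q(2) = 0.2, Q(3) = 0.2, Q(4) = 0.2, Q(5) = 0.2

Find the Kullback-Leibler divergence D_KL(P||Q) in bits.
0.3105 bits

D_KL(P||Q) = Σ P(x) log₂(P(x)/Q(x))

Computing term by term:
  P(1)·log₂(P(1)/Q(1)) = 0.1932·log₂(0.1932/0.2) = -0.00964
  P(2)·log₂(P(2)/Q(2)) = 0.0933·log₂(0.0933/0.2) = -0.10263
  P(3)·log₂(P(3)/Q(3)) = 0.097·log₂(0.097/0.2) = -0.10126
  P(4)·log₂(P(4)/Q(4)) = 0.1404·log₂(0.1404/0.2) = -0.07167
  P(5)·log₂(P(5)/Q(5)) = 0.4761·log₂(0.4761/0.2) = 0.59573

D_KL(P||Q) = -0.00964 - 0.10263 - 0.10126 - 0.07167 + 0.59573 = 0.31053 ≈ 0.3105 bits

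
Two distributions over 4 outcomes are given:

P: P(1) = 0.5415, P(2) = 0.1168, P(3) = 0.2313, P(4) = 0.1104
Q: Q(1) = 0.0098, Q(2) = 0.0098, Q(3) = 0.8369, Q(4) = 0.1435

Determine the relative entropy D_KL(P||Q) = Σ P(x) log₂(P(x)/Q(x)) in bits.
3.0809 bits

D_KL(P||Q) = Σ P(x) log₂(P(x)/Q(x))

Computing term by term:
  P(1)·log₂(P(1)/Q(1)) = 0.5415·log₂(0.5415/0.0098) = 3.13422
  P(2)·log₂(P(2)/Q(2)) = 0.1168·log₂(0.1168/0.0098) = 0.41757
  P(3)·log₂(P(3)/Q(3)) = 0.2313·log₂(0.2313/0.8369) = -0.42913
  P(4)·log₂(P(4)/Q(4)) = 0.1104·log₂(0.1104/0.1435) = -0.04177

D_KL(P||Q) = 3.13422 + 0.41757 - 0.42913 - 0.04177 = 3.08089 ≈ 3.0809 bits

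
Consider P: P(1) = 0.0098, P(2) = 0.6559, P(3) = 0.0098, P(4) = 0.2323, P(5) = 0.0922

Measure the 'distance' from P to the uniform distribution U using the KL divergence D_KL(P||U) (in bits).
0.9858 bits

U(i) = 1/5 for all i

D_KL(P||U) = Σ P(x) log₂(P(x) / (1/5))
           = Σ P(x) log₂(P(x)) + log₂(5)
           = log₂(5) - H(P)

H(P) = -Σ P(x) log₂(P(x)):
  -P(1)·log₂(P(1)) = -(0.0098)·log₂(0.0098) = 0.06540
  -P(2)·log₂(P(2)) = -(0.6559)·log₂(0.6559) = 0.39908
  -P(3)·log₂(P(3)) = -(0.0098)·log₂(0.0098) = 0.06540
  -P(4)·log₂(P(4)) = -(0.2323)·log₂(0.2323) = 0.48921
  -P(5)·log₂(P(5)) = -(0.0922)·log₂(0.0922) = 0.31708
H(P) = 0.06540 + 0.39908 + 0.06540 + 0.48921 + 0.31708 = 1.33617 bits

log₂(5) = 2.32193 bits

D_KL(P||U) = 2.32193 - 1.33617 = 0.98576 ≈ 0.9858 bits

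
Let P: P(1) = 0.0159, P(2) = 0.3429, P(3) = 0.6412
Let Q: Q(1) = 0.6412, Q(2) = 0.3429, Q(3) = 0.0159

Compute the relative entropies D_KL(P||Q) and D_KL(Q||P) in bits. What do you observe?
D_KL(P||Q) = 3.3351 bits, D_KL(Q||P) = 3.3351 bits. The two directions give the same value here, because Q is a self-inverse relabeling of P; in general KL divergence is asymmetric.

D_KL(P||Q) = Σ P(x) log₂(P(x)/Q(x))

Computing term by term:
  P(1)·log₂(P(1)/Q(1)) = 0.0159·log₂(0.0159/0.6412) = -0.08481
  P(2)·log₂(P(2)/Q(2)) = 0.3429·log₂(0.3429/0.3429) = 0.00000
  P(3)·log₂(P(3)/Q(3)) = 0.6412·log₂(0.6412/0.0159) = 3.41995

D_KL(P||Q) = -0.08481 + 0.00000 + 3.41995 = 3.33514 ≈ 3.3351 bits

D_KL(Q||P) = Σ Q(x) log₂(Q(x)/P(x))

Computing term by term:
  Q(1)·log₂(Q(1)/P(1)) = 0.6412·log₂(0.6412/0.0159) = 3.41995
  Q(2)·log₂(Q(2)/P(2)) = 0.3429·log₂(0.3429/0.3429) = 0.00000
  Q(3)·log₂(Q(3)/P(3)) = 0.0159·log₂(0.0159/0.6412) = -0.08481

D_KL(Q||P) = 3.41995 + 0.00000 - 0.08481 = 3.33514 ≈ 3.3351 bits

These ARE equal here. Q is P with outcomes relabeled (Q(1) = P(3), Q(3) = P(1)) by a relabeling that is its own inverse, so the two sums contain exactly the same terms in a different order. This is a special case — KL divergence is not symmetric in general: D_KL(P||Q) ≠ D_KL(Q||P) for most P, Q.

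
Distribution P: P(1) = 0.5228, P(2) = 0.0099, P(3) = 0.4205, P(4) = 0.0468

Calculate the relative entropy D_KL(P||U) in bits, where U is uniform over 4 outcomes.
0.7126 bits

U(i) = 1/4 for all i

D_KL(P||U) = Σ P(x) log₂(P(x) / (1/4))
           = Σ P(x) log₂(P(x)) + log₂(4)
           = log₂(4) - H(P)

H(P) = -Σ P(x) log₂(P(x)):
  -P(1)·log₂(P(1)) = -(0.5228)·log₂(0.5228) = 0.48917
  -P(2)·log₂(P(2)) = -(0.0099)·log₂(0.0099) = 0.06592
  -P(3)·log₂(P(3)) = -(0.4205)·log₂(0.4205) = 0.52555
  -P(4)·log₂(P(4)) = -(0.0468)·log₂(0.0468) = 0.20673
H(P) = 0.48917 + 0.06592 + 0.52555 + 0.20673 = 1.28737 bits

log₂(4) = 2.00000 bits

D_KL(P||U) = 2.00000 - 1.28737 = 0.71263 ≈ 0.7126 bits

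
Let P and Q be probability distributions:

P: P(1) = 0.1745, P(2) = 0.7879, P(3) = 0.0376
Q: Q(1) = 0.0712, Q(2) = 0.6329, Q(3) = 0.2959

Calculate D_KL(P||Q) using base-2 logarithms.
0.3628 bits

D_KL(P||Q) = Σ P(x) log₂(P(x)/Q(x))

Computing term by term:
  P(1)·log₂(P(1)/Q(1)) = 0.1745·log₂(0.1745/0.0712) = 0.22568
  P(2)·log₂(P(2)/Q(2)) = 0.7879·log₂(0.7879/0.6329) = 0.24900
  P(3)·log₂(P(3)/Q(3)) = 0.0376·log₂(0.0376/0.2959) = -0.11191

D_KL(P||Q) = 0.22568 + 0.24900 - 0.11191 = 0.36277 ≈ 0.3628 bits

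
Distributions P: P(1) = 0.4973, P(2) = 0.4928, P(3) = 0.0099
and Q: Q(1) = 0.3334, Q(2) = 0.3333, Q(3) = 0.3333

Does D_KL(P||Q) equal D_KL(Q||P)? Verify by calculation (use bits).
D_KL(P||Q) = 0.5147 bits, D_KL(Q||P) = 1.3105 bits. No — D_KL(P||Q) ≠ D_KL(Q||P) for this pair.

D_KL(P||Q) = Σ P(x) log₂(P(x)/Q(x))

Computing term by term:
  P(1)·log₂(P(1)/Q(1)) = 0.4973·log₂(0.4973/0.3334) = 0.28687
  P(2)·log₂(P(2)/Q(2)) = 0.4928·log₂(0.4928/0.3333) = 0.27803
  P(3)·log₂(P(3)/Q(3)) = 0.0099·log₂(0.0099/0.3333) = -0.05023

D_KL(P||Q) = 0.28687 + 0.27803 - 0.05023 = 0.51467 ≈ 0.5147 bits

D_KL(Q||P) = Σ Q(x) log₂(Q(x)/P(x))

Computing term by term:
  Q(1)·log₂(Q(1)/P(1)) = 0.3334·log₂(0.3334/0.4973) = -0.19233
  Q(2)·log₂(Q(2)/P(2)) = 0.3333·log₂(0.3333/0.4928) = -0.18804
  Q(3)·log₂(Q(3)/P(3)) = 0.3333·log₂(0.3333/0.0099) = 1.69091

D_KL(Q||P) = -0.19233 - 0.18804 + 1.69091 = 1.31054 ≈ 1.3105 bits

These are NOT equal (difference: 0.7958 bits). KL divergence is asymmetric: D_KL(P||Q) ≠ D_KL(Q||P) in general.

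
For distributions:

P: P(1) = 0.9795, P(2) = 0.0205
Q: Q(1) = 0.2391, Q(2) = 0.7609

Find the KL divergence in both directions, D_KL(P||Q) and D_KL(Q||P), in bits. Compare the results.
D_KL(P||Q) = 1.8858 bits, D_KL(Q||P) = 3.4809 bits. D_KL(Q||P) is larger than D_KL(P||Q) by 1.5951 bits; the two directions differ.

D_KL(P||Q) = Σ P(x) log₂(P(x)/Q(x))

Computing term by term:
  P(1)·log₂(P(1)/Q(1)) = 0.9795·log₂(0.9795/0.2391) = 1.99273
  P(2)·log₂(P(2)/Q(2)) = 0.0205·log₂(0.0205/0.7609) = -0.10689

D_KL(P||Q) = 1.99273 - 0.10689 = 1.88584 ≈ 1.8858 bits

D_KL(Q||P) = Σ Q(x) log₂(Q(x)/P(x))

Computing term by term:
  Q(1)·log₂(Q(1)/P(1)) = 0.2391·log₂(0.2391/0.9795) = -0.48643
  Q(2)·log₂(Q(2)/P(2)) = 0.7609·log₂(0.7609/0.0205) = 3.96734

D_KL(Q||P) = -0.48643 + 3.96734 = 3.48091 ≈ 3.4809 bits

These are NOT equal (difference: 1.5951 bits). KL divergence is asymmetric: D_KL(P||Q) ≠ D_KL(Q||P) in general.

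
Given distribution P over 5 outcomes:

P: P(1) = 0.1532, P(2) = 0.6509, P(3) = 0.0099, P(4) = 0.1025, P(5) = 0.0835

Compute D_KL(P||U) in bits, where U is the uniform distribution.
0.8022 bits

U(i) = 1/5 for all i

D_KL(P||U) = Σ P(x) log₂(P(x) / (1/5))
           = Σ P(x) log₂(P(x)) + log₂(5)
           = log₂(5) - H(P)

H(P) = -Σ P(x) log₂(P(x)):
  -P(1)·log₂(P(1)) = -(0.1532)·log₂(0.1532) = 0.41464
  -P(2)·log₂(P(2)) = -(0.6509)·log₂(0.6509) = 0.40323
  -P(3)·log₂(P(3)) = -(0.0099)·log₂(0.0099) = 0.06592
  -P(4)·log₂(P(4)) = -(0.1025)·log₂(0.1025) = 0.33685
  -P(5)·log₂(P(5)) = -(0.0835)·log₂(0.0835) = 0.29910
H(P) = 0.41464 + 0.40323 + 0.06592 + 0.33685 + 0.29910 = 1.51974 bits

log₂(5) = 2.32193 bits

D_KL(P||U) = 2.32193 - 1.51974 = 0.80219 ≈ 0.8022 bits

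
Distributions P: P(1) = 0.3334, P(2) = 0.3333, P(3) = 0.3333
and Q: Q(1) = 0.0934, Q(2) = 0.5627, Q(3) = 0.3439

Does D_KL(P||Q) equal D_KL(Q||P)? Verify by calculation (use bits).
D_KL(P||Q) = 0.3452 bits, D_KL(Q||P) = 0.2692 bits. No — D_KL(P||Q) ≠ D_KL(Q||P) for this pair.

D_KL(P||Q) = Σ P(x) log₂(P(x)/Q(x))

Computing term by term:
  P(1)·log₂(P(1)/Q(1)) = 0.3334·log₂(0.3334/0.0934) = 0.61204
  P(2)·log₂(P(2)/Q(2)) = 0.3333·log₂(0.3333/0.5627) = -0.25182
  P(3)·log₂(P(3)/Q(3)) = 0.3333·log₂(0.3333/0.3439) = -0.01505

D_KL(P||Q) = 0.61204 - 0.25182 - 0.01505 = 0.34517 ≈ 0.3452 bits

D_KL(Q||P) = Σ Q(x) log₂(Q(x)/P(x))

Computing term by term:
  Q(1)·log₂(Q(1)/P(1)) = 0.0934·log₂(0.0934/0.3334) = -0.17146
  Q(2)·log₂(Q(2)/P(2)) = 0.5627·log₂(0.5627/0.3333) = 0.42514
  Q(3)·log₂(Q(3)/P(3)) = 0.3439·log₂(0.3439/0.3333) = 0.01553

D_KL(Q||P) = -0.17146 + 0.42514 + 0.01553 = 0.26921 ≈ 0.2692 bits

These are NOT equal (difference: 0.0760 bits). KL divergence is asymmetric: D_KL(P||Q) ≠ D_KL(Q||P) in general.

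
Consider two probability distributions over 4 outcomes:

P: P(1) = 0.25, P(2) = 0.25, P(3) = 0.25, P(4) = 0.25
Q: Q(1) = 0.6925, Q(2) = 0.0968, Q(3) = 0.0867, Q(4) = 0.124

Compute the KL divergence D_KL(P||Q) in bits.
0.6096 bits

D_KL(P||Q) = Σ P(x) log₂(P(x)/Q(x))

Computing term by term:
  P(1)·log₂(P(1)/Q(1)) = 0.25·log₂(0.25/0.6925) = -0.36747
  P(2)·log₂(P(2)/Q(2)) = 0.25·log₂(0.25/0.0968) = 0.34221
  P(3)·log₂(P(3)/Q(3)) = 0.25·log₂(0.25/0.0867) = 0.38196
  P(4)·log₂(P(4)/Q(4)) = 0.25·log₂(0.25/0.124) = 0.25290

D_KL(P||Q) = -0.36747 + 0.34221 + 0.38196 + 0.25290 = 0.60960 ≈ 0.6096 bits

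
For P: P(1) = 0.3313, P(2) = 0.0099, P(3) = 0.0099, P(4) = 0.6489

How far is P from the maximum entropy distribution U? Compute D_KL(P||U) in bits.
0.9353 bits

U(i) = 1/4 for all i

D_KL(P||U) = Σ P(x) log₂(P(x) / (1/4))
           = Σ P(x) log₂(P(x)) + log₂(4)
           = log₂(4) - H(P)

H(P) = -Σ P(x) log₂(P(x)):
  -P(1)·log₂(P(1)) = -(0.3313)·log₂(0.3313) = 0.52802
  -P(2)·log₂(P(2)) = -(0.0099)·log₂(0.0099) = 0.06592
  -P(3)·log₂(P(3)) = -(0.0099)·log₂(0.0099) = 0.06592
  -P(4)·log₂(P(4)) = -(0.6489)·log₂(0.6489) = 0.40487
H(P) = 0.52802 + 0.06592 + 0.06592 + 0.40487 = 1.06473 bits

log₂(4) = 2.00000 bits

D_KL(P||U) = 2.00000 - 1.06473 = 0.93527 ≈ 0.9353 bits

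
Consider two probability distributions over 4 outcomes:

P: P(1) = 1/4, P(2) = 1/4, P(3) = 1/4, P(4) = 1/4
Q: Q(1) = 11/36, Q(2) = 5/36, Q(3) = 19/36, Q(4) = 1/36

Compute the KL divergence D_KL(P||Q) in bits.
0.6626 bits

D_KL(P||Q) = Σ P(x) log₂(P(x)/Q(x))

Computing term by term:
  P(1)·log₂(P(1)/Q(1)) = (1/4)·log₂((1/4)/(11/36)) = -0.07238
  P(2)·log₂(P(2)/Q(2)) = (1/4)·log₂((1/4)/(5/36)) = 0.21200
  P(3)·log₂(P(3)/Q(3)) = (1/4)·log₂((1/4)/(19/36)) = -0.26950
  P(4)·log₂(P(4)/Q(4)) = (1/4)·log₂((1/4)/(1/36)) = 0.79248

D_KL(P||Q) = -0.07238 + 0.21200 - 0.26950 + 0.79248 = 0.66260 ≈ 0.6626 bits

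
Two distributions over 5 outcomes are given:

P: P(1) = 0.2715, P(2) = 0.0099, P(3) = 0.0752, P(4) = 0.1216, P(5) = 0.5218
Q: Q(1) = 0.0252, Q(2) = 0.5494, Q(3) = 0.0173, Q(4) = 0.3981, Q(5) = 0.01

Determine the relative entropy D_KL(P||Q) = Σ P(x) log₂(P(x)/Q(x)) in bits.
3.8022 bits

D_KL(P||Q) = Σ P(x) log₂(P(x)/Q(x))

Computing term by term:
  P(1)·log₂(P(1)/Q(1)) = 0.2715·log₂(0.2715/0.0252) = 0.93110
  P(2)·log₂(P(2)/Q(2)) = 0.0099·log₂(0.0099/0.5494) = -0.05736
  P(3)·log₂(P(3)/Q(3)) = 0.0752·log₂(0.0752/0.0173) = 0.15942
  P(4)·log₂(P(4)/Q(4)) = 0.1216·log₂(0.1216/0.3981) = -0.20806
  P(5)·log₂(P(5)/Q(5)) = 0.5218·log₂(0.5218/0.01) = 2.97709

D_KL(P||Q) = 0.93110 - 0.05736 + 0.15942 - 0.20806 + 2.97709 = 3.80219 ≈ 3.8022 bits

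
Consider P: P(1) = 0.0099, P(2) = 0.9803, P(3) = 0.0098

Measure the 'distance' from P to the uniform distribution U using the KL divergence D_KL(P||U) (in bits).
1.4255 bits

U(i) = 1/3 for all i

D_KL(P||U) = Σ P(x) log₂(P(x) / (1/3))
           = Σ P(x) log₂(P(x)) + log₂(3)
           = log₂(3) - H(P)

H(P) = -Σ P(x) log₂(P(x)):
  -P(1)·log₂(P(1)) = -(0.0099)·log₂(0.0099) = 0.06592
  -P(2)·log₂(P(2)) = -(0.9803)·log₂(0.9803) = 0.02814
  -P(3)·log₂(P(3)) = -(0.0098)·log₂(0.0098) = 0.06540
H(P) = 0.06592 + 0.02814 + 0.06540 = 0.15946 bits

log₂(3) = 1.58496 bits

D_KL(P||U) = 1.58496 - 0.15946 = 1.42550 ≈ 1.4255 bits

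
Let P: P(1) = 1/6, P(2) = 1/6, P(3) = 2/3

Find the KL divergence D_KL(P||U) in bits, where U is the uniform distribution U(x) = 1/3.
0.3333 bits

U(i) = 1/3 for all i

D_KL(P||U) = Σ P(x) log₂(P(x) / (1/3))
           = Σ P(x) log₂(P(x)) + log₂(3)
           = log₂(3) - H(P)

H(P) = -Σ P(x) log₂(P(x)):
  -P(1)·log₂(P(1)) = -(1/6)·log₂(1/6) = 0.43083
  -P(2)·log₂(P(2)) = -(1/6)·log₂(1/6) = 0.43083
  -P(3)·log₂(P(3)) = -(2/3)·log₂(2/3) = 0.38998
H(P) = 0.43083 + 0.43083 + 0.38998 = 1.25164 bits

log₂(3) = 1.58496 bits

D_KL(P||U) = 1.58496 - 1.25164 = 0.33332 ≈ 0.3333 bits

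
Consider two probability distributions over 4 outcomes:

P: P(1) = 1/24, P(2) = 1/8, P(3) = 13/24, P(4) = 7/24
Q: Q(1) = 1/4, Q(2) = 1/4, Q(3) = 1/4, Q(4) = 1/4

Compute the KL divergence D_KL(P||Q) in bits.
0.4364 bits

D_KL(P||Q) = Σ P(x) log₂(P(x)/Q(x))

Computing term by term:
  P(1)·log₂(P(1)/Q(1)) = (1/24)·log₂((1/24)/(1/4)) = -0.10771
  P(2)·log₂(P(2)/Q(2)) = (1/8)·log₂((1/8)/(1/4)) = -0.12500
  P(3)·log₂(P(3)/Q(3)) = (13/24)·log₂((13/24)/(1/4)) = 0.60422
  P(4)·log₂(P(4)/Q(4)) = (7/24)·log₂((7/24)/(1/4)) = 0.06486

D_KL(P||Q) = -0.10771 - 0.12500 + 0.60422 + 0.06486 = 0.43637 ≈ 0.4364 bits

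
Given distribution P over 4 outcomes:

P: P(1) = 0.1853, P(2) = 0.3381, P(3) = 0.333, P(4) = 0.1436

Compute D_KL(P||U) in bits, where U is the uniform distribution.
0.0901 bits

U(i) = 1/4 for all i

D_KL(P||U) = Σ P(x) log₂(P(x) / (1/4))
           = Σ P(x) log₂(P(x)) + log₂(4)
           = log₂(4) - H(P)

H(P) = -Σ P(x) log₂(P(x)):
  -P(1)·log₂(P(1)) = -(0.1853)·log₂(0.1853) = 0.45066
  -P(2)·log₂(P(2)) = -(0.3381)·log₂(0.3381) = 0.52895
  -P(3)·log₂(P(3)) = -(0.333)·log₂(0.333) = 0.52827
  -P(4)·log₂(P(4)) = -(0.1436)·log₂(0.1436) = 0.40206
H(P) = 0.45066 + 0.52895 + 0.52827 + 0.40206 = 1.90994 bits

log₂(4) = 2.00000 bits

D_KL(P||U) = 2.00000 - 1.90994 = 0.09006 ≈ 0.0901 bits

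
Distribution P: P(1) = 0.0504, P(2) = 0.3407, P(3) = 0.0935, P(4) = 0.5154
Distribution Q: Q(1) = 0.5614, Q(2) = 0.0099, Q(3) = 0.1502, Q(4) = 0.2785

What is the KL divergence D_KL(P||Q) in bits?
1.9577 bits

D_KL(P||Q) = Σ P(x) log₂(P(x)/Q(x))

Computing term by term:
  P(1)·log₂(P(1)/Q(1)) = 0.0504·log₂(0.0504/0.5614) = -0.17527
  P(2)·log₂(P(2)/Q(2)) = 0.3407·log₂(0.3407/0.0099) = 1.73925
  P(3)·log₂(P(3)/Q(3)) = 0.0935·log₂(0.0935/0.1502) = -0.06394
  P(4)·log₂(P(4)/Q(4)) = 0.5154·log₂(0.5154/0.2785) = 0.45768

D_KL(P||Q) = -0.17527 + 1.73925 - 0.06394 + 0.45768 = 1.95772 ≈ 1.9577 bits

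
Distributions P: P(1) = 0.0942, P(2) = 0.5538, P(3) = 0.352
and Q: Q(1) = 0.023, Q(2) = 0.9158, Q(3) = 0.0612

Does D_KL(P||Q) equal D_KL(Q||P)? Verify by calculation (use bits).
D_KL(P||Q) = 0.6782 bits, D_KL(Q||P) = 0.4633 bits. No — D_KL(P||Q) ≠ D_KL(Q||P) for this pair.

D_KL(P||Q) = Σ P(x) log₂(P(x)/Q(x))

Computing term by term:
  P(1)·log₂(P(1)/Q(1)) = 0.0942·log₂(0.0942/0.023) = 0.19161
  P(2)·log₂(P(2)/Q(2)) = 0.5538·log₂(0.5538/0.9158) = -0.40187
  P(3)·log₂(P(3)/Q(3)) = 0.352·log₂(0.352/0.0612) = 0.88844

D_KL(P||Q) = 0.19161 - 0.40187 + 0.88844 = 0.67818 ≈ 0.6782 bits

D_KL(Q||P) = Σ Q(x) log₂(Q(x)/P(x))

Computing term by term:
  Q(1)·log₂(Q(1)/P(1)) = 0.023·log₂(0.023/0.0942) = -0.04678
  Q(2)·log₂(Q(2)/P(2)) = 0.9158·log₂(0.9158/0.5538) = 0.66457
  Q(3)·log₂(Q(3)/P(3)) = 0.0612·log₂(0.0612/0.352) = -0.15447

D_KL(Q||P) = -0.04678 + 0.66457 - 0.15447 = 0.46332 ≈ 0.4633 bits

These are NOT equal (difference: 0.2149 bits). KL divergence is asymmetric: D_KL(P||Q) ≠ D_KL(Q||P) in general.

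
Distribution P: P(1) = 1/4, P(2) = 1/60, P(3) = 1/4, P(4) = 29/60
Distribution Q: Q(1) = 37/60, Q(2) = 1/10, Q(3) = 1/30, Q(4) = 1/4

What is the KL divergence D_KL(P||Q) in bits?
0.8177 bits

D_KL(P||Q) = Σ P(x) log₂(P(x)/Q(x))

Computing term by term:
  P(1)·log₂(P(1)/Q(1)) = (1/4)·log₂((1/4)/(37/60)) = -0.32564
  P(2)·log₂(P(2)/Q(2)) = (1/60)·log₂((1/60)/(1/10)) = -0.04308
  P(3)·log₂(P(3)/Q(3)) = (1/4)·log₂((1/4)/(1/30)) = 0.72672
  P(4)·log₂(P(4)/Q(4)) = (29/60)·log₂((29/60)/(1/4)) = 0.45969

D_KL(P||Q) = -0.32564 - 0.04308 + 0.72672 + 0.45969 = 0.81769 ≈ 0.8177 bits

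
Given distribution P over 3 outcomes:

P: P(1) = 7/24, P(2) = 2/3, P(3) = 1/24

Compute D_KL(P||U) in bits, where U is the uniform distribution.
0.4855 bits

U(i) = 1/3 for all i

D_KL(P||U) = Σ P(x) log₂(P(x) / (1/3))
           = Σ P(x) log₂(P(x)) + log₂(3)
           = log₂(3) - H(P)

H(P) = -Σ P(x) log₂(P(x)):
  -P(1)·log₂(P(1)) = -(7/24)·log₂(7/24) = 0.51847
  -P(2)·log₂(P(2)) = -(2/3)·log₂(2/3) = 0.38998
  -P(3)·log₂(P(3)) = -(1/24)·log₂(1/24) = 0.19104
H(P) = 0.51847 + 0.38998 + 0.19104 = 1.09949 bits

log₂(3) = 1.58496 bits

D_KL(P||U) = 1.58496 - 1.09949 = 0.48547 ≈ 0.4855 bits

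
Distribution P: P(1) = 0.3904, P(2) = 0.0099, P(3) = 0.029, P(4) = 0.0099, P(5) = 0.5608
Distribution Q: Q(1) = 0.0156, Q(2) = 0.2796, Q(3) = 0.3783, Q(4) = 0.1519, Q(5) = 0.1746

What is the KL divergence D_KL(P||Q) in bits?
2.5634 bits

D_KL(P||Q) = Σ P(x) log₂(P(x)/Q(x))

Computing term by term:
  P(1)·log₂(P(1)/Q(1)) = 0.3904·log₂(0.3904/0.0156) = 1.81354
  P(2)·log₂(P(2)/Q(2)) = 0.0099·log₂(0.0099/0.2796) = -0.04772
  P(3)·log₂(P(3)/Q(3)) = 0.029·log₂(0.029/0.3783) = -0.10746
  P(4)·log₂(P(4)/Q(4)) = 0.0099·log₂(0.0099/0.1519) = -0.03900
  P(5)·log₂(P(5)/Q(5)) = 0.5608·log₂(0.5608/0.1746) = 0.94407

D_KL(P||Q) = 1.81354 - 0.04772 - 0.10746 - 0.03900 + 0.94407 = 2.56343 ≈ 2.5634 bits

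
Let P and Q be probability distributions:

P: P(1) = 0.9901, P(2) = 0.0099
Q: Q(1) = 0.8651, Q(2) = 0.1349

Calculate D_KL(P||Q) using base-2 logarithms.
0.1555 bits

D_KL(P||Q) = Σ P(x) log₂(P(x)/Q(x))

Computing term by term:
  P(1)·log₂(P(1)/Q(1)) = 0.9901·log₂(0.9901/0.8651) = 0.19278
  P(2)·log₂(P(2)/Q(2)) = 0.0099·log₂(0.0099/0.1349) = -0.03731

D_KL(P||Q) = 0.19278 - 0.03731 = 0.15547 ≈ 0.1555 bits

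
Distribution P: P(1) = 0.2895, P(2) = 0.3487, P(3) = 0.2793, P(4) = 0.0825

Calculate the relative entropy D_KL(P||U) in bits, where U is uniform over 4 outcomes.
0.1414 bits

U(i) = 1/4 for all i

D_KL(P||U) = Σ P(x) log₂(P(x) / (1/4))
           = Σ P(x) log₂(P(x)) + log₂(4)
           = log₂(4) - H(P)

H(P) = -Σ P(x) log₂(P(x)):
  -P(1)·log₂(P(1)) = -(0.2895)·log₂(0.2895) = 0.51773
  -P(2)·log₂(P(2)) = -(0.3487)·log₂(0.3487) = 0.53000
  -P(3)·log₂(P(3)) = -(0.2793)·log₂(0.2793) = 0.51394
  -P(4)·log₂(P(4)) = -(0.0825)·log₂(0.0825) = 0.29696
H(P) = 0.51773 + 0.53000 + 0.51394 + 0.29696 = 1.85863 bits

log₂(4) = 2.00000 bits

D_KL(P||U) = 2.00000 - 1.85863 = 0.14137 ≈ 0.1414 bits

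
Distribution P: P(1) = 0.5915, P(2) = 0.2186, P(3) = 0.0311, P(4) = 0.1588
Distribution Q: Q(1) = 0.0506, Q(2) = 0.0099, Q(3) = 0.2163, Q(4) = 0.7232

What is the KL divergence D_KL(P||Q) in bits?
2.6398 bits

D_KL(P||Q) = Σ P(x) log₂(P(x)/Q(x))

Computing term by term:
  P(1)·log₂(P(1)/Q(1)) = 0.5915·log₂(0.5915/0.0506) = 2.09815
  P(2)·log₂(P(2)/Q(2)) = 0.2186·log₂(0.2186/0.0099) = 0.97599
  P(3)·log₂(P(3)/Q(3)) = 0.0311·log₂(0.0311/0.2163) = -0.08702
  P(4)·log₂(P(4)/Q(4)) = 0.1588·log₂(0.1588/0.7232) = -0.34732

D_KL(P||Q) = 2.09815 + 0.97599 - 0.08702 - 0.34732 = 2.63980 ≈ 2.6398 bits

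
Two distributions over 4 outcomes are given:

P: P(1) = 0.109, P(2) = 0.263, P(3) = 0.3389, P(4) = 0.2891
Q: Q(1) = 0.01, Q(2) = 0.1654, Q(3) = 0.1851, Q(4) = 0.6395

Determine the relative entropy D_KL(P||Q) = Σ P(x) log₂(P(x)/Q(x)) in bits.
0.5162 bits

D_KL(P||Q) = Σ P(x) log₂(P(x)/Q(x))

Computing term by term:
  P(1)·log₂(P(1)/Q(1)) = 0.109·log₂(0.109/0.01) = 0.37564
  P(2)·log₂(P(2)/Q(2)) = 0.263·log₂(0.263/0.1654) = 0.17597
  P(3)·log₂(P(3)/Q(3)) = 0.3389·log₂(0.3389/0.1851) = 0.29571
  P(4)·log₂(P(4)/Q(4)) = 0.2891·log₂(0.2891/0.6395) = -0.33113

D_KL(P||Q) = 0.37564 + 0.17597 + 0.29571 - 0.33113 = 0.51619 ≈ 0.5162 bits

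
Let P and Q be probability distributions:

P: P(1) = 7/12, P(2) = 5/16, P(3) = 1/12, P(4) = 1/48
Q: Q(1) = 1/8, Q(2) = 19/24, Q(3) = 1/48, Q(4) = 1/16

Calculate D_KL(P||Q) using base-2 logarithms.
1.0110 bits

D_KL(P||Q) = Σ P(x) log₂(P(x)/Q(x))

Computing term by term:
  P(1)·log₂(P(1)/Q(1)) = (7/12)·log₂((7/12)/(1/8)) = 1.29640
  P(2)·log₂(P(2)/Q(2)) = (5/16)·log₂((5/16)/(19/24)) = -0.41907
  P(3)·log₂(P(3)/Q(3)) = (1/12)·log₂((1/12)/(1/48)) = 0.16667
  P(4)·log₂(P(4)/Q(4)) = (1/48)·log₂((1/48)/(1/16)) = -0.03302

D_KL(P||Q) = 1.29640 - 0.41907 + 0.16667 - 0.03302 = 1.01098 ≈ 1.0110 bits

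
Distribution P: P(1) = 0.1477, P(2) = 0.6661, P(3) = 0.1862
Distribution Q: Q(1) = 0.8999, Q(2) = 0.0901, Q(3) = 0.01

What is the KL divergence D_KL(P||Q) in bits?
2.3229 bits

D_KL(P||Q) = Σ P(x) log₂(P(x)/Q(x))

Computing term by term:
  P(1)·log₂(P(1)/Q(1)) = 0.1477·log₂(0.1477/0.8999) = -0.38507
  P(2)·log₂(P(2)/Q(2)) = 0.6661·log₂(0.6661/0.0901) = 1.92246
  P(3)·log₂(P(3)/Q(3)) = 0.1862·log₂(0.1862/0.01) = 0.78554

D_KL(P||Q) = -0.38507 + 1.92246 + 0.78554 = 2.32293 ≈ 2.3229 bits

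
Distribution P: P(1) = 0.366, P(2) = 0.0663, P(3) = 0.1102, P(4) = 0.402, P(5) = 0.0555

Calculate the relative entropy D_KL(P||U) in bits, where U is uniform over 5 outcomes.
0.4210 bits

U(i) = 1/5 for all i

D_KL(P||U) = Σ P(x) log₂(P(x) / (1/5))
           = Σ P(x) log₂(P(x)) + log₂(5)
           = log₂(5) - H(P)

H(P) = -Σ P(x) log₂(P(x)):
  -P(1)·log₂(P(1)) = -(0.366)·log₂(0.366) = 0.53073
  -P(2)·log₂(P(2)) = -(0.0663)·log₂(0.0663) = 0.25955
  -P(3)·log₂(P(3)) = -(0.1102)·log₂(0.1102) = 0.35063
  -P(4)·log₂(P(4)) = -(0.402)·log₂(0.402) = 0.52852
  -P(5)·log₂(P(5)) = -(0.0555)·log₂(0.0555) = 0.23151
H(P) = 0.53073 + 0.25955 + 0.35063 + 0.52852 + 0.23151 = 1.90094 bits

log₂(5) = 2.32193 bits

D_KL(P||U) = 2.32193 - 1.90094 = 0.42099 ≈ 0.4210 bits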